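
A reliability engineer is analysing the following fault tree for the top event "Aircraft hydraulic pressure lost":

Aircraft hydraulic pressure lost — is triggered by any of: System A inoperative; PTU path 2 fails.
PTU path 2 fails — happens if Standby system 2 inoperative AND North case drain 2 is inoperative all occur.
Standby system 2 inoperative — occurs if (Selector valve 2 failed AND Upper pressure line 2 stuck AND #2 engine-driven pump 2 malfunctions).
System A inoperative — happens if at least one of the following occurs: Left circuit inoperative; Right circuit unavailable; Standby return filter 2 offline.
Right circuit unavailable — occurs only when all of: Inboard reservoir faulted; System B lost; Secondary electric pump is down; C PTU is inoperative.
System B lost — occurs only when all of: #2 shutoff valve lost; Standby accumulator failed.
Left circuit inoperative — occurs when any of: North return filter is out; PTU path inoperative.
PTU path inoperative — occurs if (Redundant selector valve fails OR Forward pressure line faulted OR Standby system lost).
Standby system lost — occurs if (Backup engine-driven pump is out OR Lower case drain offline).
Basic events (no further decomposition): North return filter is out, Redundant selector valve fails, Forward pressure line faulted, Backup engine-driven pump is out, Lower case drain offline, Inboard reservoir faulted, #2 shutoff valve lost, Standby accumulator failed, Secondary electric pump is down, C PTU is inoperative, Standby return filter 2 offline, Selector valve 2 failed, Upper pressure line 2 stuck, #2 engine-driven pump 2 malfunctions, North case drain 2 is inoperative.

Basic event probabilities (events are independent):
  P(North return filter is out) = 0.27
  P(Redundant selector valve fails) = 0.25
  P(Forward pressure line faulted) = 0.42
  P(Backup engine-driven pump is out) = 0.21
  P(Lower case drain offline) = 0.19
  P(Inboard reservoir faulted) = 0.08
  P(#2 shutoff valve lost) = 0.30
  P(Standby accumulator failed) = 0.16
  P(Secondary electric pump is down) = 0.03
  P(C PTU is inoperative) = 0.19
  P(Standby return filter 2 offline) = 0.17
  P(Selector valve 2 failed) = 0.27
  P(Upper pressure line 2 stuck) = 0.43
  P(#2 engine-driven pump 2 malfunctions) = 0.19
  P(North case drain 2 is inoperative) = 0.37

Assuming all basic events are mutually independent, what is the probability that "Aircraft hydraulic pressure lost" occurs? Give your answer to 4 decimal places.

P(Standby system lost) [OR] = 1 − (1−0.21) × (1−0.19) = 0.360100
P(PTU path inoperative) [OR] = 1 − (1−0.25) × (1−0.42) × (1−0.360100) = 0.721644
P(Left circuit inoperative) [OR] = 1 − (1−0.27) × (1−0.721644) = 0.796800
P(System B lost) [AND] = 0.30 × 0.16 = 0.048000
P(Right circuit unavailable) [AND] = 0.08 × 0.048000 × 0.03 × 0.19 = 0.000022
P(System A inoperative) [OR] = 1 − (1−0.796800) × (1−0.000022) × (1−0.17) = 0.831348
P(Standby system 2 inoperative) [AND] = 0.27 × 0.43 × 0.19 = 0.022059
P(PTU path 2 fails) [AND] = 0.022059 × 0.37 = 0.008162
P(Aircraft hydraulic pressure lost) [OR] = 1 − (1−0.831348) × (1−0.008162) = 0.832725
Rounded to 4 decimal places: P(Aircraft hydraulic pressure lost) ≈ 0.8327.

0.8327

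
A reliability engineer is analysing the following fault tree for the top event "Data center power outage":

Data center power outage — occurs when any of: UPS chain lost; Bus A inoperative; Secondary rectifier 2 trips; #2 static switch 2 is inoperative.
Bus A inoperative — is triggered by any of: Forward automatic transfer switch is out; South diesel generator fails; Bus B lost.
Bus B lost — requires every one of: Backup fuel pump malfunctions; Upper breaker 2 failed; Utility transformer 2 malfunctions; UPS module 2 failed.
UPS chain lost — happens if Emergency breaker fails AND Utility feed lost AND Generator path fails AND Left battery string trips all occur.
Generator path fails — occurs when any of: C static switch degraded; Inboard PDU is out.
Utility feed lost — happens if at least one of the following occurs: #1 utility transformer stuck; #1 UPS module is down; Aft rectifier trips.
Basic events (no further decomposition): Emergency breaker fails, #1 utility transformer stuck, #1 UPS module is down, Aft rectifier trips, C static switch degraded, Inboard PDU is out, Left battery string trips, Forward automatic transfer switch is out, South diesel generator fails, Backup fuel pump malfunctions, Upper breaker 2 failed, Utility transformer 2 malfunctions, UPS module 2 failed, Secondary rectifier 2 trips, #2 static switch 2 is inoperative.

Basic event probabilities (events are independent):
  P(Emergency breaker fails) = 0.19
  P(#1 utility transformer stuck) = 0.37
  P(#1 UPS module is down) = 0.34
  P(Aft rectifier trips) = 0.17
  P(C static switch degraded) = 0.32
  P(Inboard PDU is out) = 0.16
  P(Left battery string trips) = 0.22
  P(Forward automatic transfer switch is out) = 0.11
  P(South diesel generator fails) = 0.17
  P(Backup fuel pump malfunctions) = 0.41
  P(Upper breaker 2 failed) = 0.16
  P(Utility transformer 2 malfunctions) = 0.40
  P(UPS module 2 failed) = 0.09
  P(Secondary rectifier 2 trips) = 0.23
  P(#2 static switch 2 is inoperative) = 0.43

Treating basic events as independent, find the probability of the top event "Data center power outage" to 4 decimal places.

P(Utility feed lost) [OR] = 1 − (1−0.37) × (1−0.34) × (1−0.17) = 0.654886
P(Generator path fails) [OR] = 1 − (1−0.32) × (1−0.16) = 0.428800
P(UPS chain lost) [AND] = 0.19 × 0.654886 × 0.428800 × 0.22 = 0.011738
P(Bus B lost) [AND] = 0.41 × 0.16 × 0.40 × 0.09 = 0.002362
P(Bus A inoperative) [OR] = 1 − (1−0.11) × (1−0.17) × (1−0.002362) = 0.263045
P(Data center power outage) [OR] = 1 − (1−0.011738) × (1−0.263045) × (1−0.23) × (1−0.43) = 0.680347
Rounded to 4 decimal places: P(Data center power outage) ≈ 0.6803.

0.6803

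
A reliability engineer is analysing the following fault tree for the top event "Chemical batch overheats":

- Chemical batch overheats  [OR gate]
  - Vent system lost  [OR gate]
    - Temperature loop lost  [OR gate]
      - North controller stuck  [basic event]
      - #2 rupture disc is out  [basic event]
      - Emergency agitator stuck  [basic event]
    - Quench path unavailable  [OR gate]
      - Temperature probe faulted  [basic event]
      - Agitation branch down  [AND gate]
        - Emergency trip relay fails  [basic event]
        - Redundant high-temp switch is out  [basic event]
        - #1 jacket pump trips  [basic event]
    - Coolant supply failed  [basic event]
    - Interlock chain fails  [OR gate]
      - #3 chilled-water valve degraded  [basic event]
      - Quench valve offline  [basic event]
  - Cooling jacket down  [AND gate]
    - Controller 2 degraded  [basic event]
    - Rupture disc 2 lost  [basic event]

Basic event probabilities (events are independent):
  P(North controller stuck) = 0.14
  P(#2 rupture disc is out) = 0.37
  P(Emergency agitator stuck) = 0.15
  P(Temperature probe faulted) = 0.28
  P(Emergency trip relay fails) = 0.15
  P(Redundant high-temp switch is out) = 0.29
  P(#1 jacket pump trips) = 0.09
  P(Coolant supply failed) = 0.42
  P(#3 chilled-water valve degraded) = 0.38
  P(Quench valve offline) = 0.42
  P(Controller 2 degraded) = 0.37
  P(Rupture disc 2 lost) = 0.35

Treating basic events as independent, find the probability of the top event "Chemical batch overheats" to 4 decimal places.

0.9400

P(Temperature loop lost) [OR] = 1 − (1−0.14) × (1−0.37) × (1−0.15) = 0.539470
P(Agitation branch down) [AND] = 0.15 × 0.29 × 0.09 = 0.003915
P(Quench path unavailable) [OR] = 1 − (1−0.28) × (1−0.003915) = 0.282819
P(Interlock chain fails) [OR] = 1 − (1−0.38) × (1−0.42) = 0.640400
P(Vent system lost) [OR] = 1 − (1−0.539470) × (1−0.282819) × (1−0.42) × (1−0.640400) = 0.931113
P(Cooling jacket down) [AND] = 0.37 × 0.35 = 0.129500
P(Chemical batch overheats) [OR] = 1 − (1−0.931113) × (1−0.129500) = 0.940034
Rounded to 4 decimal places: P(Chemical batch overheats) ≈ 0.9400.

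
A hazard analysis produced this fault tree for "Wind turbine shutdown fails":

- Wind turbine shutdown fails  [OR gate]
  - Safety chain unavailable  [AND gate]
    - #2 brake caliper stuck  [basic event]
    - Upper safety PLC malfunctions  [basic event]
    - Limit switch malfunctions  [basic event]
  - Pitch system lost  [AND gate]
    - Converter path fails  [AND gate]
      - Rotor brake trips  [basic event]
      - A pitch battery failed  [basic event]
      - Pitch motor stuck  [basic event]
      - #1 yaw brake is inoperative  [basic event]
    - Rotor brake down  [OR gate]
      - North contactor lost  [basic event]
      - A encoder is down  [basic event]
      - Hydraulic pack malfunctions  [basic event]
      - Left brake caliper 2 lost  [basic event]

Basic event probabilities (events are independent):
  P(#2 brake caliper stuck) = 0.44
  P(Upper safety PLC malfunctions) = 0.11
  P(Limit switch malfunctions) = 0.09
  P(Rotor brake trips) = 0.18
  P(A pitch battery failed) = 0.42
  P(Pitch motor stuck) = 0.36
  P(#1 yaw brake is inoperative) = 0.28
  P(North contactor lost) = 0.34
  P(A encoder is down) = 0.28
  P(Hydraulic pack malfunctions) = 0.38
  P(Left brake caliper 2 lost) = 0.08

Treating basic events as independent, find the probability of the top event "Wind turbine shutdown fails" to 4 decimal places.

0.0099

P(Safety chain unavailable) [AND] = 0.44 × 0.11 × 0.09 = 0.004356
P(Converter path fails) [AND] = 0.18 × 0.42 × 0.36 × 0.28 = 0.007620
P(Rotor brake down) [OR] = 1 − (1−0.34) × (1−0.28) × (1−0.38) × (1−0.08) = 0.728946
P(Pitch system lost) [AND] = 0.007620 × 0.728946 = 0.005555
P(Wind turbine shutdown fails) [OR] = 1 − (1−0.004356) × (1−0.005555) = 0.009887
Rounded to 4 decimal places: P(Wind turbine shutdown fails) ≈ 0.0099.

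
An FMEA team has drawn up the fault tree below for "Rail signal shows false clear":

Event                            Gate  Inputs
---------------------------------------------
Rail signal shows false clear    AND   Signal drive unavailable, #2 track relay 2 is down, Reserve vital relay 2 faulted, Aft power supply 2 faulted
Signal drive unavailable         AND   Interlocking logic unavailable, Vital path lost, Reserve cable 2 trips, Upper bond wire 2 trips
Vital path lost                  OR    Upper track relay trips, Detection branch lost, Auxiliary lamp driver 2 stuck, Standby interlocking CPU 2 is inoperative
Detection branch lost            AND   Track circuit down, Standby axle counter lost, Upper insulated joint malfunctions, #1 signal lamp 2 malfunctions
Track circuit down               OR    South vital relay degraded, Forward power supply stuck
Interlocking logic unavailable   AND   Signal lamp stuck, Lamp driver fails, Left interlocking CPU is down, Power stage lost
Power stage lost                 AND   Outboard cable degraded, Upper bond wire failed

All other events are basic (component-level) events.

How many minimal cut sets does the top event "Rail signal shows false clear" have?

Power stage lost [AND]: one cut set from each child combined → 1 × 1 = 1 cut set(s).
Interlocking logic unavailable [AND]: one cut set from each child combined → 1 × 1 × 1 × 1 = 1 cut set(s).
Track circuit down [OR]: union of children's cut sets → 2 cut set(s).
Detection branch lost [AND]: one cut set from each child combined → 2 × 1 × 1 × 1 = 2 cut set(s).
Vital path lost [OR]: union of children's cut sets → 5 cut set(s).
Signal drive unavailable [AND]: one cut set from each child combined → 1 × 5 × 1 × 1 = 5 cut set(s).
Rail signal shows false clear [AND]: one cut set from each child combined → 5 × 1 × 1 × 1 = 5 cut set(s).
Minimal cut sets: {#2 track relay 2 is down, Aft power supply 2 faulted, Lamp driver fails, Left interlocking CPU is down, Outboard cable degraded, Reserve cable 2 trips, Reserve vital relay 2 faulted, Signal lamp stuck, Upper bond wire 2 trips, Upper bond wire failed, Upper track relay trips}; {#1 signal lamp 2 malfunctions, #2 track relay 2 is down, Aft power supply 2 faulted, Lamp driver fails, Left interlocking CPU is down, Outboard cable degraded, Reserve cable 2 trips, Reserve vital relay 2 faulted, Signal lamp stuck, South vital relay degraded, Standby axle counter lost, Upper bond wire 2 trips, Upper bond wire failed, Upper insulated joint malfunctions}; {#1 signal lamp 2 malfunctions, #2 track relay 2 is down, Aft power supply 2 faulted, Forward power supply stuck, Lamp driver fails, Left interlocking CPU is down, Outboard cable degraded, Reserve cable 2 trips, Reserve vital relay 2 faulted, Signal lamp stuck, Standby axle counter lost, Upper bond wire 2 trips, Upper bond wire failed, Upper insulated joint malfunctions}; {#2 track relay 2 is down, Aft power supply 2 faulted, Auxiliary lamp driver 2 stuck, Lamp driver fails, Left interlocking CPU is down, Outboard cable degraded, Reserve cable 2 trips, Reserve vital relay 2 faulted, Signal lamp stuck, Upper bond wire 2 trips, Upper bond wire failed}; {#2 track relay 2 is down, Aft power supply 2 faulted, Lamp driver fails, Left interlocking CPU is down, Outboard cable degraded, Reserve cable 2 trips, Reserve vital relay 2 faulted, Signal lamp stuck, Standby interlocking CPU 2 is inoperative, Upper bond wire 2 trips, Upper bond wire failed}.

5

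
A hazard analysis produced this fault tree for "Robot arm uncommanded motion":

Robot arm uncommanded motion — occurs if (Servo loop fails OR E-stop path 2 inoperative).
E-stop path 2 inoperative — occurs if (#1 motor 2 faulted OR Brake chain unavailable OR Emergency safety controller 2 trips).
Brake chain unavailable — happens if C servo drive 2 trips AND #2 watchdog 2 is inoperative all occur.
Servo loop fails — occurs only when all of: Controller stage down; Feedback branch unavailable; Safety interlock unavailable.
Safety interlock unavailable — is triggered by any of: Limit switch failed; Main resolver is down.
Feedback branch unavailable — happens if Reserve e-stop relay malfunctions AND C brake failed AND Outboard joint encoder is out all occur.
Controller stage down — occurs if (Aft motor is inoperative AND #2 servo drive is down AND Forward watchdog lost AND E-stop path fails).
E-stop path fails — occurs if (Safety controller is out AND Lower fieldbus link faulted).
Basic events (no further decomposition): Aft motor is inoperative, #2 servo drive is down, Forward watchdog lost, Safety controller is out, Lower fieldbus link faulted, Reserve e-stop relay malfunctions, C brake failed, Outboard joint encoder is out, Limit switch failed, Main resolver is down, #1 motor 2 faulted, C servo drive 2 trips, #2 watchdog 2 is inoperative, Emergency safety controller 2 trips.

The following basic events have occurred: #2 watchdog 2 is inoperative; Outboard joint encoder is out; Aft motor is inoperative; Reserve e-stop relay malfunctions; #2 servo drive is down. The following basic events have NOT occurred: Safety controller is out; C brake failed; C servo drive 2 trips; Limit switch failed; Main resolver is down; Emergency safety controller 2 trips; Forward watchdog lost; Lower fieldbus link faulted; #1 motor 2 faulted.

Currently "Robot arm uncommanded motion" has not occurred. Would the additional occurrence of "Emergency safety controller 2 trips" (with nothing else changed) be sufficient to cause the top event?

Counterfactual: set "Emergency safety controller 2 trips" to occurred.
E-stop path fails [AND]: Safety controller is out=not, Lower fieldbus link faulted=not → not all inputs occur → does not occur.
Controller stage down [AND]: Aft motor is inoperative=occurs, #2 servo drive is down=occurs, Forward watchdog lost=not, E-stop path fails=not → not all inputs occur → does not occur.
Feedback branch unavailable [AND]: Reserve e-stop relay malfunctions=occurs, C brake failed=not, Outboard joint encoder is out=occurs → not all inputs occur → does not occur.
Safety interlock unavailable [OR]: Limit switch failed=not, Main resolver is down=not → no input occurs → does not occur.
Servo loop fails [AND]: Controller stage down=not, Feedback branch unavailable=not, Safety interlock unavailable=not → not all inputs occur → does not occur.
Brake chain unavailable [AND]: C servo drive 2 trips=not, #2 watchdog 2 is inoperative=occurs → not all inputs occur → does not occur.
E-stop path 2 inoperative [OR]: #1 motor 2 faulted=not, Brake chain unavailable=not, Emergency safety controller 2 trips=occurs → at least one input occurs → occurs.
Robot arm uncommanded motion [OR]: Servo loop fails=not, E-stop path 2 inoperative=occurs → at least one input occurs → occurs.

Yes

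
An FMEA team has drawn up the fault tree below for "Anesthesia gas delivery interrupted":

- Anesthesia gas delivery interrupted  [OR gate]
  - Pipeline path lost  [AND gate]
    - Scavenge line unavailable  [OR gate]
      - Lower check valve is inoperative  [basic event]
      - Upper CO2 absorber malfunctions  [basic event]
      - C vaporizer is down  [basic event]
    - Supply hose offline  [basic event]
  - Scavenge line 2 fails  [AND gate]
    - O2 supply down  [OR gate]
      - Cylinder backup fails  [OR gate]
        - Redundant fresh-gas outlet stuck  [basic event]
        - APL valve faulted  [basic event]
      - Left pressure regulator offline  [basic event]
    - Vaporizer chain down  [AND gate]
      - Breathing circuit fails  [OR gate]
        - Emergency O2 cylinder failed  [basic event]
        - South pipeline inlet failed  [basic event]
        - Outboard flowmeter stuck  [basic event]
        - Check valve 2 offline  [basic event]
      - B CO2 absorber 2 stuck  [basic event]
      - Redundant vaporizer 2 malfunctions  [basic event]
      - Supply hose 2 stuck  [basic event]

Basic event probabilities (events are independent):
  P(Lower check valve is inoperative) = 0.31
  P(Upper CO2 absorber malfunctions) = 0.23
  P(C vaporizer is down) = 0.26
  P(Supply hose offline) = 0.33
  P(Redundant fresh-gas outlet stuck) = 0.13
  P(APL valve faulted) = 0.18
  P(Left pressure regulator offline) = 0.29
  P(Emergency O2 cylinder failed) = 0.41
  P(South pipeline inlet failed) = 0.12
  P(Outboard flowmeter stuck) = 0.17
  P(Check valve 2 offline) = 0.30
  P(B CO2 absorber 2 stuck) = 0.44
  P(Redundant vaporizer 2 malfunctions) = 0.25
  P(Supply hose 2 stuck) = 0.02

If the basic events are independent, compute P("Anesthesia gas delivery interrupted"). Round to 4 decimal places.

P(Scavenge line unavailable) [OR] = 1 − (1−0.31) × (1−0.23) × (1−0.26) = 0.606838
P(Pipeline path lost) [AND] = 0.606838 × 0.33 = 0.200257
P(Cylinder backup fails) [OR] = 1 − (1−0.13) × (1−0.18) = 0.286600
P(O2 supply down) [OR] = 1 − (1−0.286600) × (1−0.29) = 0.493486
P(Breathing circuit fails) [OR] = 1 − (1−0.41) × (1−0.12) × (1−0.17) × (1−0.30) = 0.698345
P(Vaporizer chain down) [AND] = 0.698345 × 0.44 × 0.25 × 0.02 = 0.001536
P(Scavenge line 2 fails) [AND] = 0.493486 × 0.001536 = 0.000758
P(Anesthesia gas delivery interrupted) [OR] = 1 − (1−0.200257) × (1−0.000758) = 0.200863
Rounded to 4 decimal places: P(Anesthesia gas delivery interrupted) ≈ 0.2009.

0.2009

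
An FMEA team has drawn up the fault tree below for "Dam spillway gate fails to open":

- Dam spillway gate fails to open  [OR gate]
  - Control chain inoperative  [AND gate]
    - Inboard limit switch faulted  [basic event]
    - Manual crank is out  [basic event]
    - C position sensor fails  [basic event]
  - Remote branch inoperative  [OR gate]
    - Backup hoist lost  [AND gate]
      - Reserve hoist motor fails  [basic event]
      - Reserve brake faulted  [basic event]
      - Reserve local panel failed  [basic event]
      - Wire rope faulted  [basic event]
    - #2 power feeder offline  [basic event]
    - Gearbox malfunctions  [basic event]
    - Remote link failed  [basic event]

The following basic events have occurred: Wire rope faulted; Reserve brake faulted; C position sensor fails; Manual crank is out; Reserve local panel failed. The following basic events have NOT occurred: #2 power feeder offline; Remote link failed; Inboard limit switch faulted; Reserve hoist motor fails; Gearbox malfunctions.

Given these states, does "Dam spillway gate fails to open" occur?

Control chain inoperative [AND]: Inboard limit switch faulted=not, Manual crank is out=occurs, C position sensor fails=occurs → not all inputs occur → does not occur.
Backup hoist lost [AND]: Reserve hoist motor fails=not, Reserve brake faulted=occurs, Reserve local panel failed=occurs, Wire rope faulted=occurs → not all inputs occur → does not occur.
Remote branch inoperative [OR]: Backup hoist lost=not, #2 power feeder offline=not, Gearbox malfunctions=not, Remote link failed=not → no input occurs → does not occur.
Dam spillway gate fails to open [OR]: Control chain inoperative=not, Remote branch inoperative=not → no input occurs → does not occur.

No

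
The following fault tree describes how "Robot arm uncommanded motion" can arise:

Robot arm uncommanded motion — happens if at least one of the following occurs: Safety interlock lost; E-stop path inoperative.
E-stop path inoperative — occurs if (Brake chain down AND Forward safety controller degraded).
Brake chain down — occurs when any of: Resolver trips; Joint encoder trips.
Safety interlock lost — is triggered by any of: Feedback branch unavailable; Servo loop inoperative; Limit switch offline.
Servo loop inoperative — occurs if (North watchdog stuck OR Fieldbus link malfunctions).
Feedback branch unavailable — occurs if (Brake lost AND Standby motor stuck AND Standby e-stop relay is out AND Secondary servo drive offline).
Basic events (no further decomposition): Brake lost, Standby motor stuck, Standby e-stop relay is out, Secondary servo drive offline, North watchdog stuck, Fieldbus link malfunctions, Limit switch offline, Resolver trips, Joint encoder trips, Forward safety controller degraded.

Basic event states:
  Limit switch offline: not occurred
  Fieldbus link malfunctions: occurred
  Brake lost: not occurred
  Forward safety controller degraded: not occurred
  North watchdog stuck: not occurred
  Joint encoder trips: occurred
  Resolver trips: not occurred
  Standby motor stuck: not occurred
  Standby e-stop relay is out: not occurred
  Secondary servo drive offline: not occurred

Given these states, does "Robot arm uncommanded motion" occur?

Feedback branch unavailable [AND]: Brake lost=not, Standby motor stuck=not, Standby e-stop relay is out=not, Secondary servo drive offline=not → not all inputs occur → does not occur.
Servo loop inoperative [OR]: North watchdog stuck=not, Fieldbus link malfunctions=occurs → at least one input occurs → occurs.
Safety interlock lost [OR]: Feedback branch unavailable=not, Servo loop inoperative=occurs, Limit switch offline=not → at least one input occurs → occurs.
Brake chain down [OR]: Resolver trips=not, Joint encoder trips=occurs → at least one input occurs → occurs.
E-stop path inoperative [AND]: Brake chain down=occurs, Forward safety controller degraded=not → not all inputs occur → does not occur.
Robot arm uncommanded motion [OR]: Safety interlock lost=occurs, E-stop path inoperative=not → at least one input occurs → occurs.

Yes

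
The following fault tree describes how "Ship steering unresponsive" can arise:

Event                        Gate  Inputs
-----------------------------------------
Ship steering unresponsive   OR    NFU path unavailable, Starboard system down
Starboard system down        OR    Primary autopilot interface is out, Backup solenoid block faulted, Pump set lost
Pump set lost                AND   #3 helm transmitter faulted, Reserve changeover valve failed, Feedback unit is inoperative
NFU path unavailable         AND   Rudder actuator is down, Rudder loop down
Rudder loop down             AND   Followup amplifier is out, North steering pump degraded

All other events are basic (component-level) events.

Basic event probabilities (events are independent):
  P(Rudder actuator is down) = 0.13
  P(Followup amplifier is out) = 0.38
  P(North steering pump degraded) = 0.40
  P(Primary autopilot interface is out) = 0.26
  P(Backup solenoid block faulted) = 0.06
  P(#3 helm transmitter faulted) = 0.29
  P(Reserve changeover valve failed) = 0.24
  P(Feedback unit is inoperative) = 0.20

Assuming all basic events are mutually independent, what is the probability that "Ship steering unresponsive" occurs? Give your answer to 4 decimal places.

P(Rudder loop down) [AND] = 0.38 × 0.40 = 0.152000
P(NFU path unavailable) [AND] = 0.13 × 0.152000 = 0.019760
P(Pump set lost) [AND] = 0.29 × 0.24 × 0.20 = 0.013920
P(Starboard system down) [OR] = 1 − (1−0.26) × (1−0.06) × (1−0.013920) = 0.314083
P(Ship steering unresponsive) [OR] = 1 − (1−0.019760) × (1−0.314083) = 0.327637
Rounded to 4 decimal places: P(Ship steering unresponsive) ≈ 0.3276.

0.3276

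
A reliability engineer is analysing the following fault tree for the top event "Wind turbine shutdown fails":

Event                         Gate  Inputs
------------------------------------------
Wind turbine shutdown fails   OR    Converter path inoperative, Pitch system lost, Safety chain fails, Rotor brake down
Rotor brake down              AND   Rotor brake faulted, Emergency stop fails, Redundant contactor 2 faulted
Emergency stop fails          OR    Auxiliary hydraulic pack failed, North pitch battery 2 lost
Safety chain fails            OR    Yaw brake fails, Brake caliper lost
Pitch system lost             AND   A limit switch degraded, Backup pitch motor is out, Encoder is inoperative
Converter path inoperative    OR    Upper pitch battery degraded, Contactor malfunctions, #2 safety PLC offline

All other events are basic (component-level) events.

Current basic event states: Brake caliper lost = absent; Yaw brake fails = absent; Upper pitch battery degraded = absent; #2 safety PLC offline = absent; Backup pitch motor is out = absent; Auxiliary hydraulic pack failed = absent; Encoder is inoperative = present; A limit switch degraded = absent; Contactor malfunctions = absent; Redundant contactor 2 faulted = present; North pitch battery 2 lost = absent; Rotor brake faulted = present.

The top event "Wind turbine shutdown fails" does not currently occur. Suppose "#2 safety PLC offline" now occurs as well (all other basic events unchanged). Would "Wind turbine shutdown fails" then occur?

Counterfactual: set "#2 safety PLC offline" to occurred.
Converter path inoperative [OR]: Upper pitch battery degraded=not, Contactor malfunctions=not, #2 safety PLC offline=occurs → at least one input occurs → occurs.
Pitch system lost [AND]: A limit switch degraded=not, Backup pitch motor is out=not, Encoder is inoperative=occurs → not all inputs occur → does not occur.
Safety chain fails [OR]: Yaw brake fails=not, Brake caliper lost=not → no input occurs → does not occur.
Emergency stop fails [OR]: Auxiliary hydraulic pack failed=not, North pitch battery 2 lost=not → no input occurs → does not occur.
Rotor brake down [AND]: Rotor brake faulted=occurs, Emergency stop fails=not, Redundant contactor 2 faulted=occurs → not all inputs occur → does not occur.
Wind turbine shutdown fails [OR]: Converter path inoperative=occurs, Pitch system lost=not, Safety chain fails=not, Rotor brake down=not → at least one input occurs → occurs.

Yes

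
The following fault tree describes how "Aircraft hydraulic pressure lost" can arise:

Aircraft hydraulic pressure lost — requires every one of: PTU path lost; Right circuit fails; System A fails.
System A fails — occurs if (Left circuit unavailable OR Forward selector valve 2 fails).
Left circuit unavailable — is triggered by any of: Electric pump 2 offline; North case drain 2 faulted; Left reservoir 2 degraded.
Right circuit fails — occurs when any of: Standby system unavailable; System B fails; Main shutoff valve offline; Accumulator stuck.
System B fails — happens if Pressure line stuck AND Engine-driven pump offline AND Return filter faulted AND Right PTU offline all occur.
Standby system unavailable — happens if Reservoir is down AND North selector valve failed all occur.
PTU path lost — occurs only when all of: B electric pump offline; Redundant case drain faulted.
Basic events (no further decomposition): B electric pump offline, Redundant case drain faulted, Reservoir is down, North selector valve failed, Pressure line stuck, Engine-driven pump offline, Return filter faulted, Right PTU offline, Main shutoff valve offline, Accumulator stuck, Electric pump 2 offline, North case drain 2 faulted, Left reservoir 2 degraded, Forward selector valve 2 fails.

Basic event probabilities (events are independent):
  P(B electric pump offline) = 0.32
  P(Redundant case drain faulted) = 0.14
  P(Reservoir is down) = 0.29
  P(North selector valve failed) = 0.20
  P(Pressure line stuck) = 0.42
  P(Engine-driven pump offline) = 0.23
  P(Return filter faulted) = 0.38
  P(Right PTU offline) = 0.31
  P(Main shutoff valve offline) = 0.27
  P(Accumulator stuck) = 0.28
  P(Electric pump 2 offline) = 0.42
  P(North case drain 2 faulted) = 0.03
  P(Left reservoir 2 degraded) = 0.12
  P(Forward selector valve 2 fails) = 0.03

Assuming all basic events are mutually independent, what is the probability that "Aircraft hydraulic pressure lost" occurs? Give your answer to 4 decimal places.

0.0119

P(PTU path lost) [AND] = 0.32 × 0.14 = 0.044800
P(Standby system unavailable) [AND] = 0.29 × 0.20 = 0.058000
P(System B fails) [AND] = 0.42 × 0.23 × 0.38 × 0.31 = 0.011379
P(Right circuit fails) [OR] = 1 − (1−0.058000) × (1−0.011379) × (1−0.27) × (1−0.28) = 0.510519
P(Left circuit unavailable) [OR] = 1 − (1−0.42) × (1−0.03) × (1−0.12) = 0.504912
P(System A fails) [OR] = 1 − (1−0.504912) × (1−0.03) = 0.519765
P(Aircraft hydraulic pressure lost) [AND] = 0.044800 × 0.510519 × 0.519765 = 0.011888
Rounded to 4 decimal places: P(Aircraft hydraulic pressure lost) ≈ 0.0119.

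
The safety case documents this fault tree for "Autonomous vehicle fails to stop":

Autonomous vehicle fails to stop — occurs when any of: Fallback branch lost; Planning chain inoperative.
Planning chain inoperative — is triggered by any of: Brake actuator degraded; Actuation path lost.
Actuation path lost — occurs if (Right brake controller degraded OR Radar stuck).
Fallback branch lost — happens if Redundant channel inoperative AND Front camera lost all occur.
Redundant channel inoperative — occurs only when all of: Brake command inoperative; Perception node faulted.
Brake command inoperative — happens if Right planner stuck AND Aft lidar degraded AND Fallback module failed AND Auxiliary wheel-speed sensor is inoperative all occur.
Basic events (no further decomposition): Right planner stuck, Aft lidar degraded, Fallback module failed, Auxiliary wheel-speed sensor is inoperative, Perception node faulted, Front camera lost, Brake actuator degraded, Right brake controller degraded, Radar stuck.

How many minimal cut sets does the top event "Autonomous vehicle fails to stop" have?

4

Brake command inoperative [AND]: one cut set from each child combined → 1 × 1 × 1 × 1 = 1 cut set(s).
Redundant channel inoperative [AND]: one cut set from each child combined → 1 × 1 = 1 cut set(s).
Fallback branch lost [AND]: one cut set from each child combined → 1 × 1 = 1 cut set(s).
Actuation path lost [OR]: union of children's cut sets → 2 cut set(s).
Planning chain inoperative [OR]: union of children's cut sets → 3 cut set(s).
Autonomous vehicle fails to stop [OR]: union of children's cut sets → 4 cut set(s).
Minimal cut sets: {Aft lidar degraded, Auxiliary wheel-speed sensor is inoperative, Fallback module failed, Front camera lost, Perception node faulted, Right planner stuck}; {Brake actuator degraded}; {Right brake controller degraded}; {Radar stuck}.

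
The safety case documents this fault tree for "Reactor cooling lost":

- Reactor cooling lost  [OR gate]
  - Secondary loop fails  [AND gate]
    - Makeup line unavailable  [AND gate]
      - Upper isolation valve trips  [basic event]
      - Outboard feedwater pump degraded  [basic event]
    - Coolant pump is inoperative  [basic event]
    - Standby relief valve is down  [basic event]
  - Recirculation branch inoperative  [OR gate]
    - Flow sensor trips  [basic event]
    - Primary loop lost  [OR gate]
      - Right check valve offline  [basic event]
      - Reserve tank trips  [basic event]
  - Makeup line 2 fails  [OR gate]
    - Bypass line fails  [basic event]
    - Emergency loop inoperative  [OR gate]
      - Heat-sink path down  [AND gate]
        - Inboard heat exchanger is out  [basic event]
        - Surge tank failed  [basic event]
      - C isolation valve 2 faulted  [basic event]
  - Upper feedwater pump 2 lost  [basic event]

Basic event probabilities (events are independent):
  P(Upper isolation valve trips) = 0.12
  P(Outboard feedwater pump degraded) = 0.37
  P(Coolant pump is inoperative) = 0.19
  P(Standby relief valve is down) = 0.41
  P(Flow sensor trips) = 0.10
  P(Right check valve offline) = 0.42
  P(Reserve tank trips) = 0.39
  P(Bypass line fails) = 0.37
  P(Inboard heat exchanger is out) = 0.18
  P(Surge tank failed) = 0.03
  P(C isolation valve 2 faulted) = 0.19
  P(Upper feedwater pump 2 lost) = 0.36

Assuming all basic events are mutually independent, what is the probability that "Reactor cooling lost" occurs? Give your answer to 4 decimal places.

P(Makeup line unavailable) [AND] = 0.12 × 0.37 = 0.044400
P(Secondary loop fails) [AND] = 0.044400 × 0.19 × 0.41 = 0.003459
P(Primary loop lost) [OR] = 1 − (1−0.42) × (1−0.39) = 0.646200
P(Recirculation branch inoperative) [OR] = 1 − (1−0.10) × (1−0.646200) = 0.681580
P(Heat-sink path down) [AND] = 0.18 × 0.03 = 0.005400
P(Emergency loop inoperative) [OR] = 1 − (1−0.005400) × (1−0.19) = 0.194374
P(Makeup line 2 fails) [OR] = 1 − (1−0.37) × (1−0.194374) = 0.492456
P(Reactor cooling lost) [OR] = 1 − (1−0.003459) × (1−0.681580) × (1−0.492456) × (1−0.36) = 0.896926
Rounded to 4 decimal places: P(Reactor cooling lost) ≈ 0.8969.

0.8969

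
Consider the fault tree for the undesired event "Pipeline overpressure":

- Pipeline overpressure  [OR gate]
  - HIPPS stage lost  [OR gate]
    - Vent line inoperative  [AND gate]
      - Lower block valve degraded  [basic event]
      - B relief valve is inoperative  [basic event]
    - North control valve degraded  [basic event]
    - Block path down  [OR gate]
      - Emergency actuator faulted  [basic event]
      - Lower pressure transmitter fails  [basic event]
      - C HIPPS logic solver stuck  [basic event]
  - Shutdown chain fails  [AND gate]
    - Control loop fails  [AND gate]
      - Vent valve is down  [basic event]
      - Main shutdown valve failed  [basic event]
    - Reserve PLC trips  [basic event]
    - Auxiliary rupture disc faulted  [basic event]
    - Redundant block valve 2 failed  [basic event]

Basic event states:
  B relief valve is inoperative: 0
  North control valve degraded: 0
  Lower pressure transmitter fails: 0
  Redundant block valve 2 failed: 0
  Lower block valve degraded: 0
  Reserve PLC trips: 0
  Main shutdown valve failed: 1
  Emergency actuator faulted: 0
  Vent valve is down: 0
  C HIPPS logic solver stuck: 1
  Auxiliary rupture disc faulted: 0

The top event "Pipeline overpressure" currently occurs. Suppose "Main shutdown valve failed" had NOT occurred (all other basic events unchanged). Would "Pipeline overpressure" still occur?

Counterfactual: set "Main shutdown valve failed" to not occurred.
Vent line inoperative [AND]: Lower block valve degraded=not, B relief valve is inoperative=not → not all inputs occur → does not occur.
Block path down [OR]: Emergency actuator faulted=not, Lower pressure transmitter fails=not, C HIPPS logic solver stuck=occurs → at least one input occurs → occurs.
HIPPS stage lost [OR]: Vent line inoperative=not, North control valve degraded=not, Block path down=occurs → at least one input occurs → occurs.
Control loop fails [AND]: Vent valve is down=not, Main shutdown valve failed=not → not all inputs occur → does not occur.
Shutdown chain fails [AND]: Control loop fails=not, Reserve PLC trips=not, Auxiliary rupture disc faulted=not, Redundant block valve 2 failed=not → not all inputs occur → does not occur.
Pipeline overpressure [OR]: HIPPS stage lost=occurs, Shutdown chain fails=not → at least one input occurs → occurs.

Yes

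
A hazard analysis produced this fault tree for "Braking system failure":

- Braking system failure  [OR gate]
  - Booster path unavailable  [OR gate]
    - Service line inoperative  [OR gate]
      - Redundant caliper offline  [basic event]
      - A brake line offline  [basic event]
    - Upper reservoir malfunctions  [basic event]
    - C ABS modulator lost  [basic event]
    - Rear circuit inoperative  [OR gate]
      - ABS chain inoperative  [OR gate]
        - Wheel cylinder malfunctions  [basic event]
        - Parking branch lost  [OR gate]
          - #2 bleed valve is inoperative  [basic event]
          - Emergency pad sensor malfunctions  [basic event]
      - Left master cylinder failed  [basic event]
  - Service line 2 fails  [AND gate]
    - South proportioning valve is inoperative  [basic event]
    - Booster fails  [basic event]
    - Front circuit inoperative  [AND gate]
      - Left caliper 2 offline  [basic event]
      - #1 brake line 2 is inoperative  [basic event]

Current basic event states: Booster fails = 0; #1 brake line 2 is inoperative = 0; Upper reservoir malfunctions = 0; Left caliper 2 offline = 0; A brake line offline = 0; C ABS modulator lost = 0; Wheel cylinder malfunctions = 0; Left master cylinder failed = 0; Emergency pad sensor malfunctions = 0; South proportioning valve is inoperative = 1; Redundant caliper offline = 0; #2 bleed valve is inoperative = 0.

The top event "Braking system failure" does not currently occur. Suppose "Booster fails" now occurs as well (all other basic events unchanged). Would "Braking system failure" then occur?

No

Counterfactual: set "Booster fails" to occurred.
Service line inoperative [OR]: Redundant caliper offline=not, A brake line offline=not → no input occurs → does not occur.
Parking branch lost [OR]: #2 bleed valve is inoperative=not, Emergency pad sensor malfunctions=not → no input occurs → does not occur.
ABS chain inoperative [OR]: Wheel cylinder malfunctions=not, Parking branch lost=not → no input occurs → does not occur.
Rear circuit inoperative [OR]: ABS chain inoperative=not, Left master cylinder failed=not → no input occurs → does not occur.
Booster path unavailable [OR]: Service line inoperative=not, Upper reservoir malfunctions=not, C ABS modulator lost=not, Rear circuit inoperative=not → no input occurs → does not occur.
Front circuit inoperative [AND]: Left caliper 2 offline=not, #1 brake line 2 is inoperative=not → not all inputs occur → does not occur.
Service line 2 fails [AND]: South proportioning valve is inoperative=occurs, Booster fails=occurs, Front circuit inoperative=not → not all inputs occur → does not occur.
Braking system failure [OR]: Booster path unavailable=not, Service line 2 fails=not → no input occurs → does not occur.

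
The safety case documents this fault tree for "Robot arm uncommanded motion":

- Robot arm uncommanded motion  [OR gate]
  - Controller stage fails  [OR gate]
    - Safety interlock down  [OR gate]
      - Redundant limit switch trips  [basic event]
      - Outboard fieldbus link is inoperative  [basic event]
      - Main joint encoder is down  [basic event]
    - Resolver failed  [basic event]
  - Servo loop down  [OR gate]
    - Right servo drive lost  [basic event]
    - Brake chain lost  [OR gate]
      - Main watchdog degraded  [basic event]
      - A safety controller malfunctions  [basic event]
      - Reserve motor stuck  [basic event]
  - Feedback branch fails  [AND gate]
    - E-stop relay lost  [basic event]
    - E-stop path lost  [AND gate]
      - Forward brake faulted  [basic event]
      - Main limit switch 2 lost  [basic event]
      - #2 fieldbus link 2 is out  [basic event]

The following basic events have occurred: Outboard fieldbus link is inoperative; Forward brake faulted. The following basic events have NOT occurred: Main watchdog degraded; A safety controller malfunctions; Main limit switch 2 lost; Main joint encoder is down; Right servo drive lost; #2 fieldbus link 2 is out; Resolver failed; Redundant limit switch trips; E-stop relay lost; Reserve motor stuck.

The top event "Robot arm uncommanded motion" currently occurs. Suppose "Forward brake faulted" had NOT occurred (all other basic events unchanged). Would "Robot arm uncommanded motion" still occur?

Counterfactual: set "Forward brake faulted" to not occurred.
Safety interlock down [OR]: Redundant limit switch trips=not, Outboard fieldbus link is inoperative=occurs, Main joint encoder is down=not → at least one input occurs → occurs.
Controller stage fails [OR]: Safety interlock down=occurs, Resolver failed=not → at least one input occurs → occurs.
Brake chain lost [OR]: Main watchdog degraded=not, A safety controller malfunctions=not, Reserve motor stuck=not → no input occurs → does not occur.
Servo loop down [OR]: Right servo drive lost=not, Brake chain lost=not → no input occurs → does not occur.
E-stop path lost [AND]: Forward brake faulted=not, Main limit switch 2 lost=not, #2 fieldbus link 2 is out=not → not all inputs occur → does not occur.
Feedback branch fails [AND]: E-stop relay lost=not, E-stop path lost=not → not all inputs occur → does not occur.
Robot arm uncommanded motion [OR]: Controller stage fails=occurs, Servo loop down=not, Feedback branch fails=not → at least one input occurs → occurs.

Yes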